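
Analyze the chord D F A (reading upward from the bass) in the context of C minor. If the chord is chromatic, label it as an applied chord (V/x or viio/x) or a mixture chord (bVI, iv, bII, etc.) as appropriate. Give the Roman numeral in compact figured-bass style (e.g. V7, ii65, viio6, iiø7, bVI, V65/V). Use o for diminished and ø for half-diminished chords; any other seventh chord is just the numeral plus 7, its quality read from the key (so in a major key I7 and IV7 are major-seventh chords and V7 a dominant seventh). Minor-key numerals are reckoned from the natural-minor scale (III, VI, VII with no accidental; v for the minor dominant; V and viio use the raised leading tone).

The pitches D-F-A form a minor triad rooted on D.
D is the second degree of C minor. This is the minor supertonic, borrowed from the parallel major (the Dorian ii).

ii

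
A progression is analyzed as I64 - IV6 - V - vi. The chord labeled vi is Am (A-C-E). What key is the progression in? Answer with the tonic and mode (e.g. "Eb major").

The anchor chord is a minor triad on A, labeled vi.
vi on A implies A is the submediant; that puts the tonic at C, and the lowercase numeral fits major mode.

C major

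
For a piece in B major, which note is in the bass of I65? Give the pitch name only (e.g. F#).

D#

I in B major has root B; the chord is B-D#-F#-A#.
The figure 65 means first inversion — the third is in the bass.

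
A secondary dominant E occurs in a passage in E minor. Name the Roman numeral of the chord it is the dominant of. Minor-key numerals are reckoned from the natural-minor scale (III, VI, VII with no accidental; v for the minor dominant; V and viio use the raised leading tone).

The chord is a major triad on E.
A dominant resolves down a perfect fifth: E → A. In E minor, A is scale degree 4, i.e. iv.

iv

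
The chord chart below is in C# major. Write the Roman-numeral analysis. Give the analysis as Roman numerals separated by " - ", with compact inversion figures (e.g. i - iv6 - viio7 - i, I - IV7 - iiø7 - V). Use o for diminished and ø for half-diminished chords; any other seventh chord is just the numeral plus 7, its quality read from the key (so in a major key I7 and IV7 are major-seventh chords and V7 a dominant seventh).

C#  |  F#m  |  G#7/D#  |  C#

I - iv - V43 - I

C#: major triad on C# = scale degree 1 → I.
F#m: F# with this quality isn't in the key; it's iv, borrowed from the parallel minor.
G#7/D#: dominant seventh chord on G# = scale degree 5 → V43.
C# has root C#, degree 1 in C# major, so I.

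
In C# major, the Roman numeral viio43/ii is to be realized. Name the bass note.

The applied chord viio43/ii is rooted on C##: C##-E#-G#-B.
The figure 43 means second inversion — the fifth is in the bass.

G#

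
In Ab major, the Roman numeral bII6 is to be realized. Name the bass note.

bII in Ab major has root Bbb; the chord is Bbb-Db-Fb.
The figure 6 means first inversion — the third is in the bass.

Db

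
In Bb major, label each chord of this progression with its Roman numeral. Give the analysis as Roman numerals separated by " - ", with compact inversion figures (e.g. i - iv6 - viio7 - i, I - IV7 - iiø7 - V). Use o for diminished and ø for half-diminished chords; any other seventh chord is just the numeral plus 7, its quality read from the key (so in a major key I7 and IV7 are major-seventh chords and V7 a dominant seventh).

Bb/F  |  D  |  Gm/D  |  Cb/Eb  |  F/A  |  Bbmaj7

Bb/F has root Bb, degree 1 in Bb major, so I64.
D is the secondary dominant of vi (major triad on D): V/vi.
Gm/D: root G is the submediant; minor triad there is vi64.
Cb/Eb: Cb with this quality isn't in the key; a major triad on b2 is the Neapolitan sixth, bII6 (third, Eb, in the bass — hence the 6).
F/A: major triad on F = scale degree 5 → V6.
Bbmaj7: major seventh chord on Bb = scale degree 1 → I7.

I64 - V/vi - vi64 - bII6 - V6 - I7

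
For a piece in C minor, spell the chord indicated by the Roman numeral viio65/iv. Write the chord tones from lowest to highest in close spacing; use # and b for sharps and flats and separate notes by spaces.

G Bb Db E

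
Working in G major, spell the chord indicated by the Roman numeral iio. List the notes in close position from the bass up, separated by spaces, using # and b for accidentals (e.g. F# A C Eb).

Scale degree 2 in G major is A; here the chord built on it is altered to a diminished triad. iio is the diminished supertonic triad, borrowed from the parallel minor.
So the chord is A-C-Eb.

A C Eb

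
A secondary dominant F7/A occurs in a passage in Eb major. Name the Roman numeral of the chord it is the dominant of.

V

The chord is a dominant seventh chord on F.
A dominant resolves down a perfect fifth: F → Bb. In Eb major, Bb is scale degree 5, i.e. V.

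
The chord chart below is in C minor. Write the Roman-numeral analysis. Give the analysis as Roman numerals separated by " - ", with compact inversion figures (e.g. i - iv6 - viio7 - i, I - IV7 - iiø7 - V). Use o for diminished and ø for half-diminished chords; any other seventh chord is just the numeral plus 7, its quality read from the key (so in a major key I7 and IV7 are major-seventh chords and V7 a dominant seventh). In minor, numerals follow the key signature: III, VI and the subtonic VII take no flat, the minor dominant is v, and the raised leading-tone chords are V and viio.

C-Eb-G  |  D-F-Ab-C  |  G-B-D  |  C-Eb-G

i - iiø7 - V - i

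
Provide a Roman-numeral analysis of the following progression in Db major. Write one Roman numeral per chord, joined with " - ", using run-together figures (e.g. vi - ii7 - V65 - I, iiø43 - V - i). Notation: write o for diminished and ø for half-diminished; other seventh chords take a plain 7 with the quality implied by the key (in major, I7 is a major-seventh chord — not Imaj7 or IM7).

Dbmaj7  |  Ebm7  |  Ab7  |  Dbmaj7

I7 - ii7 - V7 - I7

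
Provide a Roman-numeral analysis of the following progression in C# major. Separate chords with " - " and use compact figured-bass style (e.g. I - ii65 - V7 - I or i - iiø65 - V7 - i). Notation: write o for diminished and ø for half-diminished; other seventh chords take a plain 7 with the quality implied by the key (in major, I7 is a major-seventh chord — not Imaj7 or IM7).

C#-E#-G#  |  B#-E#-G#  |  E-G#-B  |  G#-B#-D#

I - iii64 - bIII - V

C#-E#-G# has root C#, degree 1 in C# major, so I.
B#-E#-G#: root E# is the mediant; minor triad there is iii64.
E-G#-B is non-diatonic — bIII, a mixture chord from C# minor.
G#-B#-D# has root G#, degree 5 in C# major, so V.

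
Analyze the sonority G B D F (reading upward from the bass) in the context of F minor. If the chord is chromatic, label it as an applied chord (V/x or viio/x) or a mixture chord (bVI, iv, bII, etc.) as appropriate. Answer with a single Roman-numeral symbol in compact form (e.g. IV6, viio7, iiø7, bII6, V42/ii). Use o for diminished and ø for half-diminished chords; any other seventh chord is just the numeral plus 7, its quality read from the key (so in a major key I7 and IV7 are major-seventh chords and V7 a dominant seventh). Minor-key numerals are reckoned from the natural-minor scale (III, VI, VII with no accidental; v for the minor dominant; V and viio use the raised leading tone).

V7/V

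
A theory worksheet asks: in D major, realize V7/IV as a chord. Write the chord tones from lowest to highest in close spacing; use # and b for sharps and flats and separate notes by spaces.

D F# A C

The slash means an applied dominant: we want the dominant of IV. In D major, IV is G major, and its dominant is built on D.
Building a dominant seventh chord on D gives D-F#-A-C.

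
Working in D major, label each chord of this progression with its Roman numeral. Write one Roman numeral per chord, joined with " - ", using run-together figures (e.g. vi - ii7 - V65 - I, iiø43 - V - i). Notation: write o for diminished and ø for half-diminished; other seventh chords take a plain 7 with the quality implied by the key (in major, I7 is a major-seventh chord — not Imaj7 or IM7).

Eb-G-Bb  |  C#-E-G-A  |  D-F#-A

bII - V65 - I

Eb-G-Bb: Eb with this quality isn't in the key; a major triad on b2 is the Neapolitan chord, bII.
C#-E-G-A: dominant seventh chord on A = scale degree 5 → V65.
D-F#-A: root D is the tonic; major triad there is I.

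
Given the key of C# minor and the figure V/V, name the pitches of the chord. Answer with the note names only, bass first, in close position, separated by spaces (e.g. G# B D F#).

D# F## A#

V/V is a secondary dominant — the dominant triad of V. V in C# minor is G#, so the applied chord's root is D#, a perfect fifth above.
Building a major triad on D# gives D#-F##-A#.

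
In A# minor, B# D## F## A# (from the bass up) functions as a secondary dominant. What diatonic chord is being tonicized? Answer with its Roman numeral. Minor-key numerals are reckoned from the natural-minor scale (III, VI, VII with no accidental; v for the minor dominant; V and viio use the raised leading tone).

V

The chord is a dominant seventh chord on B#.
A dominant resolves down a perfect fifth: B# → E#. In A# minor, E# is scale degree 5, i.e. V.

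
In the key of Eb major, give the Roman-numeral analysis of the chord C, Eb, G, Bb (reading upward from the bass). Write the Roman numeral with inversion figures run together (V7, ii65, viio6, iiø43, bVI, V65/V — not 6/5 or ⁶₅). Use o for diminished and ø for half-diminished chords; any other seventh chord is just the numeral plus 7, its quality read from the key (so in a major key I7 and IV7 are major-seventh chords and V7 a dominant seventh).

vi7

Stacked in thirds the chord is C-Eb-G-Bb: a minor seventh chord on C.
C is scale degree 6 in Eb major, and a minor seventh chord on that degree is written vi7.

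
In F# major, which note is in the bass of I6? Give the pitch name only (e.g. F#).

A#

I in F# major has root F#; the chord is F#-A#-C#.
The figure 6 means first inversion — the third is in the bass.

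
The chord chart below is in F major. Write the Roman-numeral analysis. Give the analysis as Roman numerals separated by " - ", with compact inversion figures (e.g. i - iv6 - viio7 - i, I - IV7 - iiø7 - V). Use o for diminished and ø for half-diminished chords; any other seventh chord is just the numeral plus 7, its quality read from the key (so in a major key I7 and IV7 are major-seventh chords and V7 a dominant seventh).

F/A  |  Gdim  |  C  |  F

I6 - iio - V - I

F/A: major triad on F = scale degree 1 → I6.
Gdim is non-diatonic — iio, a mixture chord from F minor.
C: root C is the dominant; major triad there is V.
F: root F is the tonic; major triad there is I.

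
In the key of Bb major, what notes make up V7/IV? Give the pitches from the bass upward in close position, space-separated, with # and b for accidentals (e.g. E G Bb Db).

V7/IV is a secondary dominant — the dominant seventh of IV. IV in Bb major is Eb, so the applied chord's root is Bb, a perfect fifth above.
Building a dominant seventh chord on Bb gives Bb-D-F-Ab.

Bb D F Ab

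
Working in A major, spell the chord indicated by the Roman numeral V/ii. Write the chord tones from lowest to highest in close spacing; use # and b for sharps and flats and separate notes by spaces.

F# A# C#

The slash means an applied dominant: we want the dominant of ii. In A major, ii is B minor, and its dominant is built on F#.
Building a major triad on F# gives F#-A#-C#.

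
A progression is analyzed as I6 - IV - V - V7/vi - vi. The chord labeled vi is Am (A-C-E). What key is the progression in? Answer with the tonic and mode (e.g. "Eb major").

vi is given as A-C-E — a minor triad with root A.
Counting down 5 scale steps from A places the tonic on C; a minor triad on degree 6 is diatonic only in major.

C major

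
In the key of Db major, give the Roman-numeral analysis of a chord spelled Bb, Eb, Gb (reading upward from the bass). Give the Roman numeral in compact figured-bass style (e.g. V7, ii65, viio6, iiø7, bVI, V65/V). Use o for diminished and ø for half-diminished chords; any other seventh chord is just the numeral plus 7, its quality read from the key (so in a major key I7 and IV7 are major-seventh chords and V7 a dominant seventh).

The pitches Eb-Gb-Bb form a minor triad rooted on Eb.
Eb is scale degree 2 in Db major, and a minor triad on that degree is written ii.
With Bb in the bass the chord is in second inversion, so the figured bass is 64.

ii64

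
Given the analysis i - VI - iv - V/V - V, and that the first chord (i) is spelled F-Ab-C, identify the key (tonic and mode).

F minor

The anchor chord is a minor triad on F, labeled i.
If F is scale degree 1 and the mode makes that degree carry a minor triad, the tonic is F and the mode is minor.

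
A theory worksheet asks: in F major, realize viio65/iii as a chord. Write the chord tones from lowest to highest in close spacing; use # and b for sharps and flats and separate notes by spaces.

B D F G#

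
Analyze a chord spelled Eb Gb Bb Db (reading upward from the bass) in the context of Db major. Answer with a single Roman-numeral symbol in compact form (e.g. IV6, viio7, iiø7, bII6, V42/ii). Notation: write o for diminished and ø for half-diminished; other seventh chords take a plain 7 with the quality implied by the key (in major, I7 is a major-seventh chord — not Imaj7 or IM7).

Stacked in thirds the chord is Eb-Gb-Bb-Db: a minor seventh chord on Eb.
In Db major, Eb is the supertonic; the diatonic minor seventh chord there is ii7.

ii7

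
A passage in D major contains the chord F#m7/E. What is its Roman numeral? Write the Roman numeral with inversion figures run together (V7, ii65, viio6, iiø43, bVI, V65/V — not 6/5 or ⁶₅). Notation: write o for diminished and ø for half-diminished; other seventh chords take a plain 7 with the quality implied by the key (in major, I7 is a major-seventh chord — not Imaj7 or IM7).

iii42

The pitches F#-A-C#-E form a minor seventh chord rooted on F#.
F# is scale degree 3 in D major, and a minor seventh chord on that degree is written iii7.
With E in the bass the chord is in third inversion, so the figured bass is 42.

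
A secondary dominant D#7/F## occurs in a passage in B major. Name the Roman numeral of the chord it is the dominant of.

The chord is a dominant seventh chord on D#.
A dominant resolves down a perfect fifth: D# → G#. In B major, G# is scale degree 6, i.e. vi.

vi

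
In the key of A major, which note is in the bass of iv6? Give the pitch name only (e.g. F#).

F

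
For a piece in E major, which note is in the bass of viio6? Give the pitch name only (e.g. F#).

viio in E major has root D#; the chord is D#-F#-A.
The figure 6 means first inversion — the third is in the bass.

F#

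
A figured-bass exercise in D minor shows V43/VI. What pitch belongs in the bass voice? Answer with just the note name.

C

The applied chord V43/VI is rooted on F: F-A-C-Eb.
The figure 43 means second inversion — the fifth is in the bass.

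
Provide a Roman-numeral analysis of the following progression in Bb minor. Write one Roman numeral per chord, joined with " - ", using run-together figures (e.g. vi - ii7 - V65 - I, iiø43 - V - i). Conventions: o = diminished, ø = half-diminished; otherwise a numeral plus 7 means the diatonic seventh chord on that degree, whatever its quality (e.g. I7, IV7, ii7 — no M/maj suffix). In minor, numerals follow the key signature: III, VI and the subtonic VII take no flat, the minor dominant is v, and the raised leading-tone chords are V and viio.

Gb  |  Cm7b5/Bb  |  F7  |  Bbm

Gb: root Gb is the submediant; major triad there is VI.
Cm7b5/Bb has root C, degree 2 in Bb minor, so iiø42.
F7: root F is the dominant; dominant seventh chord there is V7.
Bbm: root Bb is the tonic; minor triad there is i.

VI - iiø42 - V7 - i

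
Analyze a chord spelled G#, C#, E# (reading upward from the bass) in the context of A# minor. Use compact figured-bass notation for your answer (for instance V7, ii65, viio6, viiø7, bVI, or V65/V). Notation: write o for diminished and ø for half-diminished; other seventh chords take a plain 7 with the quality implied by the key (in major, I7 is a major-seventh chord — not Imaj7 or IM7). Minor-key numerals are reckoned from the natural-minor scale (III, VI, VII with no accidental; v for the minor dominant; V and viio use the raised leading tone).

III64

Stacked in thirds the chord is C#-E#-G#: a major triad on C#.
C# is scale degree 3 in A# minor, and a major triad on that degree is written III.
With G# in the bass the chord is in second inversion, so the figured bass is 64.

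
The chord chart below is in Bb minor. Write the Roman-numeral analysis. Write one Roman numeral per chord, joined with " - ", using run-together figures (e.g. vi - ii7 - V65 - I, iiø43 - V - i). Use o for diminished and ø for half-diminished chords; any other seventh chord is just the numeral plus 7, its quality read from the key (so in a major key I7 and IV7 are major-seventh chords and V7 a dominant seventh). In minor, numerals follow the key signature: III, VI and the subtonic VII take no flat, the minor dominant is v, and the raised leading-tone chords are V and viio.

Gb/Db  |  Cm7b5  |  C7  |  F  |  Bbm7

VI64 - iiø7 - V7/V - V - i7

Gb/Db has root Gb, degree 6 in Bb minor, so VI64.
Cm7b5 has root C, degree 2 in Bb minor, so iiø7.
C7 is the secondary dominant of V (dominant seventh chord on C): V7/V.
F has root F, degree 5 in Bb minor, so V.
Bbm7: minor seventh chord on Bb = scale degree 1 → i7.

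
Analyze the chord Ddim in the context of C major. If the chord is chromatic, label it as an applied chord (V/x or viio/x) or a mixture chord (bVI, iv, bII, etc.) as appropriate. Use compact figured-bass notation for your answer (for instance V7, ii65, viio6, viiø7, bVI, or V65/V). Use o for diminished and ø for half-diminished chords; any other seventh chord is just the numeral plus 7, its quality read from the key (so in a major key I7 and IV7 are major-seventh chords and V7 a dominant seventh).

Stacked in thirds the chord is D-F-Ab: a diminished triad on D.
D is the second degree of C major. This is the diminished supertonic triad, borrowed from the parallel minor.

iio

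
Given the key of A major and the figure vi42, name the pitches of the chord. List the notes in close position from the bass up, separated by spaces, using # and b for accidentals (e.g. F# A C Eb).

The numeral's case and figure indicate a minor seventh chord. In A major its root, the submediant, is F#.
That chord is spelled F#-A-C#-E.
The figured bass 42 indicates third inversion, placing the seventh (E) in the bass: E-F#-A-C#.

E F# A C#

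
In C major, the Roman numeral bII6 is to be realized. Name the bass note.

F

bII in C major has root Db; the chord is Db-F-Ab.
The figure 6 means first inversion — the third is in the bass.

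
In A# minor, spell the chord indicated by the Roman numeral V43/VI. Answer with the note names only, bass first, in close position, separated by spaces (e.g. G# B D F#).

G# B C# E#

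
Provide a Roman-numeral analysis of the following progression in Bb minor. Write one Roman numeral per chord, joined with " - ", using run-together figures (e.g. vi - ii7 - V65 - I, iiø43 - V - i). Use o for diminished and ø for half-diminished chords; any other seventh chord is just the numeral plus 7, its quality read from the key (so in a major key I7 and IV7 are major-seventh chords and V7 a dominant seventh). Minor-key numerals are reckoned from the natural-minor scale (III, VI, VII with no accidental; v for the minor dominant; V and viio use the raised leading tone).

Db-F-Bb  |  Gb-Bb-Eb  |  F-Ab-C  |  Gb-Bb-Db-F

Db-F-Bb: minor triad on Bb = scale degree 1 → i6.
Gb-Bb-Eb: minor triad on Eb = scale degree 4 → iv6.
F-Ab-C: root F is the dominant; minor triad there is v.
Gb-Bb-Db-F: major seventh chord on Gb = scale degree 6 → VI7.

i6 - iv6 - v - VI7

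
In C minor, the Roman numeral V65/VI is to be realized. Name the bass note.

G

The applied chord V65/VI is rooted on Eb: Eb-G-Bb-Db.
The figure 65 means first inversion — the third is in the bass.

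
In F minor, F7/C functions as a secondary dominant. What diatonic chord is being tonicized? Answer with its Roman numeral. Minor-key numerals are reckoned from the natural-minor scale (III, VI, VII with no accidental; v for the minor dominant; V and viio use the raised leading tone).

The chord is a dominant seventh chord on F.
A dominant resolves down a perfect fifth: F → Bb. In F minor, Bb is scale degree 4, i.e. iv.

iv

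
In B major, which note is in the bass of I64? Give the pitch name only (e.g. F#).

F#

I in B major has root B; the chord is B-D#-F#.
The figure 64 means second inversion — the fifth is in the bass.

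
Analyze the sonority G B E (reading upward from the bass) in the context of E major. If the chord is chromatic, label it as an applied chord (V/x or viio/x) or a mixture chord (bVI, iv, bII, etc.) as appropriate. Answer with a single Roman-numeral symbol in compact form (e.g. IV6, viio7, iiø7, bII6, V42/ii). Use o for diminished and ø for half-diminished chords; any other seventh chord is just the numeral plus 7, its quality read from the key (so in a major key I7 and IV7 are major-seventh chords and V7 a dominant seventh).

i6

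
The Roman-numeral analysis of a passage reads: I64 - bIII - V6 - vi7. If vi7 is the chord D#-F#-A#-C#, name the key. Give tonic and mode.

The chord D#m7 is a minor seventh chord rooted on D#; its label is vi7.
Counting down 5 scale steps from D# places the tonic on F#; a minor seventh chord on degree 6 is diatonic only in major.

F# major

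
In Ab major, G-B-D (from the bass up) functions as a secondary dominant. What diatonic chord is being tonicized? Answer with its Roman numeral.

The chord is a major triad on G.
A dominant resolves down a perfect fifth: G → C. In Ab major, C is scale degree 3, i.e. iii.

iii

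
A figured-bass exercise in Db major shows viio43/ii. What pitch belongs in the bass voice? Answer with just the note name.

The applied chord viio43/ii is rooted on D: D-F-Ab-Cb.
The figure 43 means second inversion — the fifth is in the bass.

Ab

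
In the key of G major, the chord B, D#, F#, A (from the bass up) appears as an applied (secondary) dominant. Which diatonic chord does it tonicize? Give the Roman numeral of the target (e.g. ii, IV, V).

The chord is a dominant seventh chord on B.
A dominant resolves down a perfect fifth: B → E. In G major, E is scale degree 6, i.e. vi.

vi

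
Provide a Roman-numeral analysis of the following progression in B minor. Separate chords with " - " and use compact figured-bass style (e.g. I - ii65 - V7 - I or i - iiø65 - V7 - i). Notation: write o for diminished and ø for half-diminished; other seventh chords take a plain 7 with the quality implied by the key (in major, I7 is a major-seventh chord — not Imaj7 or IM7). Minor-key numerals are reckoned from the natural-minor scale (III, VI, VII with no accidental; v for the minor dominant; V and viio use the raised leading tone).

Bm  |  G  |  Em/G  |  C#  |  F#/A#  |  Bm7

i - VI - iv6 - V/V - V6 - i7

Bm: root B is the tonic; minor triad there is i.
G has root G, degree 6 in B minor, so VI.
Em/G: root E is the subdominant; minor triad there is iv6.
C# is the secondary dominant of V (major triad on C#): V/V.
F#/A# has root F#, degree 5 in B minor, so V6.
Bm7: root B is the tonic; minor seventh chord there is i7.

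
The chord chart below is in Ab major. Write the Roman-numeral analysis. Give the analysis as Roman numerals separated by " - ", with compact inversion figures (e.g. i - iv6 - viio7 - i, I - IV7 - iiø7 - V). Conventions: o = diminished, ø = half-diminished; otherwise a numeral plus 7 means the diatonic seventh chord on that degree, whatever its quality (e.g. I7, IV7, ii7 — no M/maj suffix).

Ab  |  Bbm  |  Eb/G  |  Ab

Ab has root Ab, degree 1 in Ab major, so I.
Bbm: root Bb is the supertonic; minor triad there is ii.
Eb/G has root Eb, degree 5 in Ab major, so V6.
Ab: major triad on Ab = scale degree 1 → I.

I - ii - V6 - I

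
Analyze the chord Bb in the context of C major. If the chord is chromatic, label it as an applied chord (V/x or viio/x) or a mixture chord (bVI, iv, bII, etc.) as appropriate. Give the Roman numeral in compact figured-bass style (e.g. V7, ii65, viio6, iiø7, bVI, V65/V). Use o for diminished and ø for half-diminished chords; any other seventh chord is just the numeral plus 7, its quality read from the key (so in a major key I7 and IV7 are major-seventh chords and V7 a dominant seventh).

bVII

The pitches Bb-D-F form a major triad rooted on Bb.
Bb is the lowered seventh degree of C major (diatonic 7 would be B). This is a major triad on the lowered seventh degree (the subtonic), borrowed from the parallel minor.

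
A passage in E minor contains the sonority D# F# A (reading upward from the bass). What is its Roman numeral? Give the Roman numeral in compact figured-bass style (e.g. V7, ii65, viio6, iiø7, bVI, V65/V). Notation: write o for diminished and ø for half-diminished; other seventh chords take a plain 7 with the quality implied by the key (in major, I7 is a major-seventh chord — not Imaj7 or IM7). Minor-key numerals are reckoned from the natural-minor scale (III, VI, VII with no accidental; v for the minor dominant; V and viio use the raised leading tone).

viio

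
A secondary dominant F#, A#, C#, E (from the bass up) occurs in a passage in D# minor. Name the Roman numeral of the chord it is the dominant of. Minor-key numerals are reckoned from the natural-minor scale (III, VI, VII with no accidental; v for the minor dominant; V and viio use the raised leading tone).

VI

The chord is a dominant seventh chord on F#.
A dominant resolves down a perfect fifth: F# → B. In D# minor, B is scale degree 6, i.e. VI.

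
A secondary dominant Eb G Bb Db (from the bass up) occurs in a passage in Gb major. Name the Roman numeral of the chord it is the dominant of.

The chord is a dominant seventh chord on Eb.
A dominant resolves down a perfect fifth: Eb → Ab. In Gb major, Ab is scale degree 2, i.e. ii.

ii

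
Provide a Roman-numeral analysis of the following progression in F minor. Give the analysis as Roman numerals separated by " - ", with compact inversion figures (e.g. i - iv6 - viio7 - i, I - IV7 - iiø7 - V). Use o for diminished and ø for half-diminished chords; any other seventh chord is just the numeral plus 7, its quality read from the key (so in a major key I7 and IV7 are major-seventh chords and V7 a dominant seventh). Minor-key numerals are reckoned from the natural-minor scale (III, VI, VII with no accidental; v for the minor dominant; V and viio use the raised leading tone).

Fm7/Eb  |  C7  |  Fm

Fm7/Eb has root F, degree 1 in F minor, so i42.
C7 has root C, degree 5 in F minor, so V7.
Fm has root F, degree 1 in F minor, so i.

i42 - V7 - i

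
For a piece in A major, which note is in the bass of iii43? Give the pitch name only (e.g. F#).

G#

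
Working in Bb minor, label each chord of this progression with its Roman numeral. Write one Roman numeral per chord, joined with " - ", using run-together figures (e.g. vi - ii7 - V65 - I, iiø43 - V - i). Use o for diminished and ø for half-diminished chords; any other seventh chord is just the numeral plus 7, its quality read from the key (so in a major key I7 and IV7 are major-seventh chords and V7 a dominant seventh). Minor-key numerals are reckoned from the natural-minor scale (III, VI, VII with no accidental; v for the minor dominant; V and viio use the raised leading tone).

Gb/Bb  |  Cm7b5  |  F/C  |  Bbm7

Gb/Bb: root Gb is the submediant; major triad there is VI6.
Cm7b5: half-diminished seventh chord on C = scale degree 2 → iiø7.
F/C: major triad on F = scale degree 5 → V64.
Bbm7: root Bb is the tonic; minor seventh chord there is i7.

VI6 - iiø7 - V64 - i7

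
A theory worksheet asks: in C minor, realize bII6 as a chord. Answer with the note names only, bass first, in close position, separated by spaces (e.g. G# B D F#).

bII6 is the Neapolitan sixth — a major triad on the lowered second degree, here in its customary first inversion. In C minor that root is Db.
So the chord is Db-F-Ab, a major triad.
The figured bass 6 indicates first inversion, placing the third (F) in the bass: F-Ab-Db.

F Ab Db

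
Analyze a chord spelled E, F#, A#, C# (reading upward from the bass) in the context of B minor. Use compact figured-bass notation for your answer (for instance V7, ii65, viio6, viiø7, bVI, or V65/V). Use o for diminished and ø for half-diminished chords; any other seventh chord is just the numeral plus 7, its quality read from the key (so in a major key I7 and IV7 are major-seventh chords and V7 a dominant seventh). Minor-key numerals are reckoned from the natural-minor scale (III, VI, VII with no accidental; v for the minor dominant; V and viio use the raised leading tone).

The pitches F#-A#-C#-E form a dominant seventh chord rooted on F#.
F# is scale degree 5 in B minor, and a dominant seventh chord on that degree is written V7.
With E in the bass the chord is in third inversion, so the figured bass is 42.

V42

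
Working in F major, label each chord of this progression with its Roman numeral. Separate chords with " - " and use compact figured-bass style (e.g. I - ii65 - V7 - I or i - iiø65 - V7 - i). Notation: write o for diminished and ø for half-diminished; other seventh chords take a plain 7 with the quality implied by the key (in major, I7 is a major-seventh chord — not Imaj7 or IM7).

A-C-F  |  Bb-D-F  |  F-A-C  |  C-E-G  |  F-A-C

A-C-F has root F, degree 1 in F major, so I6.
Bb-D-F has root Bb, degree 4 in F major, so IV.
F-A-C has root F, degree 1 in F major, so I.
C-E-G: major triad on C = scale degree 5 → V.
F-A-C: major triad on F = scale degree 1 → I.

I6 - IV - I - V - I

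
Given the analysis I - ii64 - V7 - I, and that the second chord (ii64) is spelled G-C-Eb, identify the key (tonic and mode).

The chord Cm/G is a minor triad rooted on C; its label is ii64.
ii64 on C implies C is the supertonic; that puts the tonic at Bb, and the lowercase numeral fits major mode.

Bb major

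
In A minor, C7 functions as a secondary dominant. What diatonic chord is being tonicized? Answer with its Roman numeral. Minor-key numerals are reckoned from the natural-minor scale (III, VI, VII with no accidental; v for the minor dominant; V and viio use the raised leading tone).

VI

The chord is a dominant seventh chord on C.
A dominant resolves down a perfect fifth: C → F. In A minor, F is scale degree 6, i.e. VI.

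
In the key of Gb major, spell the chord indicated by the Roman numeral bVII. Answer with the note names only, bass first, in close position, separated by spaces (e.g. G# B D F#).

bVII is a major triad on the lowered seventh degree (the subtonic), borrowed from the parallel minor. In Gb major that root is Fb.
So the chord is Fb-Ab-Cb.

Fb Ab Cb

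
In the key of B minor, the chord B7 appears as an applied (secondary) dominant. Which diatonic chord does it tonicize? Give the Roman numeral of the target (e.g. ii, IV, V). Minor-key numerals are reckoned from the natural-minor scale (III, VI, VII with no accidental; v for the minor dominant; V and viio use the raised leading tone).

iv

The chord is a dominant seventh chord on B.
A dominant resolves down a perfect fifth: B → E. In B minor, E is scale degree 4, i.e. iv.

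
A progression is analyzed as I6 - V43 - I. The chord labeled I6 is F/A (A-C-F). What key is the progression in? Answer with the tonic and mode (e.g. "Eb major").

F major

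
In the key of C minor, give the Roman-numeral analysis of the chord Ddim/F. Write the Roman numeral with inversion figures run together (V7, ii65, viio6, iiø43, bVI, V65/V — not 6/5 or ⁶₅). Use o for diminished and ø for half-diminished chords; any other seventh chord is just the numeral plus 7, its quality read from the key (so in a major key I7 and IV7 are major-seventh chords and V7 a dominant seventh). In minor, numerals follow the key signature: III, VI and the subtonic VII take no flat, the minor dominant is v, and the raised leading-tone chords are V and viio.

iio6

Stacked in thirds the chord is D-F-Ab: a diminished triad on D.
In C minor, D is the supertonic; the diatonic diminished triad there is iio.
With F in the bass the chord is in first inversion, so the figured bass is 6.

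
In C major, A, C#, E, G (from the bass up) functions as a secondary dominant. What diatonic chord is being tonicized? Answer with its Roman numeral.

ii

The chord is a dominant seventh chord on A.
A dominant resolves down a perfect fifth: A → D. In C major, D is scale degree 2, i.e. ii.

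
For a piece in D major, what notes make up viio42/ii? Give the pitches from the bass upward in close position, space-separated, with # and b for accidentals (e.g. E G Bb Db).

C D# F# A

The slash marks an applied leading-tone chord: viio of ii. In D major, ii is E, so the leading tone to it is D#, a half step below.
Building a fully diminished seventh chord on D# gives D#-F#-A-C.
With the 42 figure the chord is in third inversion; from the bass C upward in close position it reads C-D#-F#-A.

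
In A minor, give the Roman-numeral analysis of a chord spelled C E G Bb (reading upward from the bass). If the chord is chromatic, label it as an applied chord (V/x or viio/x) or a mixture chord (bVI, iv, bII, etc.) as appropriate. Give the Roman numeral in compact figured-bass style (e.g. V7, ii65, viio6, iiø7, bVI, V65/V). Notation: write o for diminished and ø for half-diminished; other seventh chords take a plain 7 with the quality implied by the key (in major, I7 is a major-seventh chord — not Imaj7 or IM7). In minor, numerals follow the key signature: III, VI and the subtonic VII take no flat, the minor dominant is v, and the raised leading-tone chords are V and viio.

V7/VI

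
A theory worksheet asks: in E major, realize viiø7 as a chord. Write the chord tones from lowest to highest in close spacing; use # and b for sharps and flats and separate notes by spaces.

D# F# A C#

In E major, the leading tone is D#, and the diatonic chord built there is a half-diminished seventh chord.
Stacking thirds from D# gives D#-F#-A-C#.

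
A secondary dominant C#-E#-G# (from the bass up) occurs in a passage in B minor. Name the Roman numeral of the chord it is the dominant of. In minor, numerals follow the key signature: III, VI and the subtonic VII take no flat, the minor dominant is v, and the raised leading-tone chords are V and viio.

V

The chord is a major triad on C#.
A dominant resolves down a perfect fifth: C# → F#. In B minor, F# is scale degree 5, i.e. V.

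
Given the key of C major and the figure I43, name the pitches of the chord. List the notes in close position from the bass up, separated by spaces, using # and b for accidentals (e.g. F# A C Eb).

The numeral's case and figure indicate a major seventh chord. In C major its root, the tonic, is C.
That chord is spelled C-E-G-B.
The figured bass 43 indicates second inversion, placing the fifth (G) in the bass: G-B-C-E.

G B C E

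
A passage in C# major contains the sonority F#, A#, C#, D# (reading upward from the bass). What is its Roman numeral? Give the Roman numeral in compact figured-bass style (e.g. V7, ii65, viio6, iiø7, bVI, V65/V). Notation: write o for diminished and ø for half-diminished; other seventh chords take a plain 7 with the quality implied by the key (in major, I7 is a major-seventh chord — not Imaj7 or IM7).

ii65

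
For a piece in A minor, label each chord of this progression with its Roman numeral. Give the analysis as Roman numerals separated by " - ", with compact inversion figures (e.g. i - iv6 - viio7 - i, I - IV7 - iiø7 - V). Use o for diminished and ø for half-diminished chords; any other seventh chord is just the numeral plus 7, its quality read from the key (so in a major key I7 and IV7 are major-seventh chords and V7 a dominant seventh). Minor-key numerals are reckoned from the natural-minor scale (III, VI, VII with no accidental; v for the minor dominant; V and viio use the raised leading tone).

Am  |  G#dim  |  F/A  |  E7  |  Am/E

i - viio - VI6 - V7 - i64

Am has root A, degree 1 in A minor, so i.
G#dim: root G# is the leading tone; diminished triad there is viio.
F/A: major triad on F = scale degree 6 → VI6.
E7 has root E, degree 5 in A minor, so V7.
Am/E has root A, degree 1 in A minor, so i64.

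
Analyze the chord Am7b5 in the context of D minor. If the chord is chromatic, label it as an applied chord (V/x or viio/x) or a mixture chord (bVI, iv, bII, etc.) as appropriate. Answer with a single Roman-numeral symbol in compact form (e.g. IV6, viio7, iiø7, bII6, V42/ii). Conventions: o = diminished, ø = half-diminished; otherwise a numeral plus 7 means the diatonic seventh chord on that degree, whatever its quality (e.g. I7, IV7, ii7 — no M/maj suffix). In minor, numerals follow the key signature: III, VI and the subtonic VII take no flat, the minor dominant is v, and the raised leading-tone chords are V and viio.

viiø7/VI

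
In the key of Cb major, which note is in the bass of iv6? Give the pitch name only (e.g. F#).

iv in Cb major has root Fb; the chord is Fb-Abb-Cb.
The figure 6 means first inversion — the third is in the bass.

Abb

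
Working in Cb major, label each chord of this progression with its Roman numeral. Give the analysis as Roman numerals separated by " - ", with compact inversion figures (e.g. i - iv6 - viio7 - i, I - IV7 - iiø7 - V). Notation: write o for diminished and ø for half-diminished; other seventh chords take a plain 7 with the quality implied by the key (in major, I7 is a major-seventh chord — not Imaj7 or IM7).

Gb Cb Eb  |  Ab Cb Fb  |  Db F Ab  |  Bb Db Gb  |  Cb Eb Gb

I64 - IV6 - V/V - V6 - I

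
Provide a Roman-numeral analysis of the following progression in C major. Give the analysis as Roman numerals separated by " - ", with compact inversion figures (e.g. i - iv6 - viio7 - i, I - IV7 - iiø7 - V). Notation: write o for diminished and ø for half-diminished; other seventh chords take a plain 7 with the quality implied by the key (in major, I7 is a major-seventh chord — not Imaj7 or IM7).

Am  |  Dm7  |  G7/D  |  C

vi - ii7 - V43 - I

Am has root A, degree 6 in C major, so vi.
Dm7 has root D, degree 2 in C major, so ii7.
G7/D has root G, degree 5 in C major, so V43.
C: root C is the tonic; major triad there is I.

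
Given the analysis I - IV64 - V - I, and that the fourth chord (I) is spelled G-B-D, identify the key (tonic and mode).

G major

I is given as G-B-D — a major triad with root G.
If G is scale degree 1 and the mode makes that degree carry a major triad, the tonic is G and the mode is major.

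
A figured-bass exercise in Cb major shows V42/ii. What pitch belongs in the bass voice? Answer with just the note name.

Gb

The applied chord V42/ii is rooted on Ab: Ab-C-Eb-Gb.
The figure 42 means third inversion — the seventh is in the bass.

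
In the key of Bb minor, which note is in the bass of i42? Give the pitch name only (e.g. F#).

Ab

i in Bb minor has root Bb; the chord is Bb-Db-F-Ab.
The figure 42 means third inversion — the seventh is in the bass.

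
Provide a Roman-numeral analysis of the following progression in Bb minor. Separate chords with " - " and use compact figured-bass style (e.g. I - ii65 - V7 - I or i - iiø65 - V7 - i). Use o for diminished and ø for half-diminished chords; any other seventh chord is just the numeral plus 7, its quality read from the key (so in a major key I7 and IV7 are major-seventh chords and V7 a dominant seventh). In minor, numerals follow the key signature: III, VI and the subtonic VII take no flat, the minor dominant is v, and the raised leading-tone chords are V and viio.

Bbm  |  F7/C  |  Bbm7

i - V43 - i7

Bbm: minor triad on Bb = scale degree 1 → i.
F7/C has root F, degree 5 in Bb minor, so V43.
Bbm7 has root Bb, degree 1 in Bb minor, so i7.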